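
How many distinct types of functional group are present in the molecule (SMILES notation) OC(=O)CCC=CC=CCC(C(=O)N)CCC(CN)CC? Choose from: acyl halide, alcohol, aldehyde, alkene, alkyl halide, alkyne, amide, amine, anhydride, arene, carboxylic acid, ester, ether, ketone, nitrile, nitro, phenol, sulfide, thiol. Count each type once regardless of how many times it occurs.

Reading the structure from left to right:
  HOOC: –COOH: carbonyl C bonded to –OH and C → carboxylic acid (the –OH is not a separate alcohol).
  CH=CH: C=C double bond → alkene.
  CH=CH: C=C double bond → alkene.
  CH(CONH2): pendant –CONH2: carbonyl C bonded to C and N → amide.
  CH(CH2NH2): pendant –CH2NH2: N on sp³ C, no adjacent C=O → amine.
Distinct types present: alkene, amide, amine, carboxylic acid.

4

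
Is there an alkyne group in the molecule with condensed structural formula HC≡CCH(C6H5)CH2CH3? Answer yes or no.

yes

C≡C triple bond → alkyne.
pendant –C6H5: benzene ring → arene.
The HC≡C segment supplies the alkyne: C≡C triple bond → alkyne.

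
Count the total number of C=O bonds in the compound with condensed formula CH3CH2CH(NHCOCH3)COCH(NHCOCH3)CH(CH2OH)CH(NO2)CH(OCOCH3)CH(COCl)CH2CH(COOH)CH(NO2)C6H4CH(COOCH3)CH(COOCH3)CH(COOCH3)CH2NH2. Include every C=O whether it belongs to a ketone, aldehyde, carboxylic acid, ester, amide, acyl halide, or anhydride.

CH(NHCOCH3): amide, 1 C=O (running total 1).
CO: ketone, 1 C=O (running total 2).
CH(NHCOCH3): amide, 1 C=O (running total 3).
CH(OCOCH3): ester, 1 C=O (running total 4).
CH(COCl): acyl halide, 1 C=O (running total 5).
CH(COOH): carboxylic acid, 1 C=O (running total 6).
CH(COOCH3): ester, 1 C=O (running total 7).
CH(COOCH3): ester, 1 C=O (running total 8).
CH(COOCH3): ester, 1 C=O (running total 9).

9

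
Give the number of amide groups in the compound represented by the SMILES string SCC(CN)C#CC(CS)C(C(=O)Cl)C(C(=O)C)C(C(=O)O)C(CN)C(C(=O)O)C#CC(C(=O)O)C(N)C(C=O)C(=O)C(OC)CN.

Working along the chain:
  HSCH2: –SH on an sp³ carbon → thiol.
  CH(CH2NH2): pendant –CH2NH2: N on sp³ C, no adjacent C=O → amine.
  C≡C: C≡C triple bond → alkyne.
  CH(CH2SH): pendant –CH2SH → thiol.
  CH(COCl): pendant –C(=O)X: carbonyl C bonded to C and halogen → acyl halide.
  CH(COCH3): pendant –COCH3: carbonyl C bonded to two carbons → ketone.
  CH(COOH): pendant –COOH: carbonyl C bonded to C and –OH → carboxylic acid.
  CH(CH2NH2): pendant –CH2NH2: N on sp³ C, no adjacent C=O → amine.
  CH(COOH): pendant –COOH: carbonyl C bonded to C and –OH → carboxylic acid.
  C≡C: C≡C triple bond → alkyne.
  CH(COOH): pendant –COOH: carbonyl C bonded to C and –OH → carboxylic acid.
  CH(NH2): –NH2 on an sp³ carbon with no adjacent C=O → amine.
  CH(CHO): pendant –CHO: carbonyl C bonded to C and H → aldehyde.
  CO: –C(=O)– with carbon on both sides → ketone.
  CH(OCH3): pendant –OCH3: C–O–C with sp³ C, no adjacent C=O → ether.
  CH2NH2: –NH2 on an sp³ carbon with no adjacent C=O → amine.
No segment is a amide: CH(CH2NH2) is amine, not amide; CH(CH2NH2) is amine, not amide; CH(NH2) is amine, not amide. → 0.

0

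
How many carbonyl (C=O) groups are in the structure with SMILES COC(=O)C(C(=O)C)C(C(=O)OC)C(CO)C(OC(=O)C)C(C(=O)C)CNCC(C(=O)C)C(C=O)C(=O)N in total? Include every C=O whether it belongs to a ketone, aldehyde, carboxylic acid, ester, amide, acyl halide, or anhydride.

8

CH3OOC: ester, 1 C=O (running total 1).
CH(COCH3): ketone, 1 C=O (running total 2).
CH(COOCH3): ester, 1 C=O (running total 3).
CH(OCOCH3): ester, 1 C=O (running total 4).
CH(COCH3): ketone, 1 C=O (running total 5).
CH(COCH3): ketone, 1 C=O (running total 6).
CH(CHO): aldehyde, 1 C=O (running total 7).
CONH2: amide, 1 C=O (running total 8).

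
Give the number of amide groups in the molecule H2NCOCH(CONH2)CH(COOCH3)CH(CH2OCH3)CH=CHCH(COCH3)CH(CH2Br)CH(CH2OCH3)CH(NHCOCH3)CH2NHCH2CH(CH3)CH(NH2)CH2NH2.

3

–C(=O)NH2: carbonyl C bonded to C and to N → amide (the N is not a separate amine).
pendant –CONH2: carbonyl C bonded to C and N → amide.
pendant –COOCH3: carbonyl C bonded to C and –OCH3 → ester.
pendant –CH2OCH3: C–O–C linkage → ether.
C=C double bond → alkene.
pendant –COCH3: carbonyl C bonded to two carbons → ketone.
pendant –CH2X: halogen on sp³ carbon → alkyl halide.
pendant –CH2OCH3: C–O–C linkage → ether.
pendant –NHC(=O)CH3: N bonded to a carbonyl → amide (not amine).
C–N–C with sp³ carbons and no adjacent C=O → amine (secondary).
–NH2 on an sp³ carbon with no adjacent C=O → amine.
–NH2 on an sp³ carbon with no adjacent C=O → amine.
Amide appears at: H2NCO, CH(CONH2), CH(NHCOCH3) → 3.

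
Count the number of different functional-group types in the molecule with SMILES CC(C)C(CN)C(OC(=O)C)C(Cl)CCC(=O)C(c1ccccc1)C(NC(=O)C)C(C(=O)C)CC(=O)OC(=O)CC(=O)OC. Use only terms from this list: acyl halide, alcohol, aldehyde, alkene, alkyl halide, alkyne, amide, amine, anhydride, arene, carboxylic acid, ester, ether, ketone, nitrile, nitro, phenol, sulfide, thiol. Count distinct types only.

pendant –CH2NH2: N on sp³ C, no adjacent C=O → amine.
pendant –OC(=O)CH3: an acyloxy group → ester.
halogen on an sp³ carbon → alkyl halide.
–C(=O)– with carbon on both sides → ketone.
pendant –C6H5: benzene ring → arene.
pendant –NHC(=O)CH3: N bonded to a carbonyl → amide (not amine).
pendant –COCH3: carbonyl C bonded to two carbons → ketone.
two acyl groups sharing one oxygen, –C(=O)–O–C(=O)– → anhydride.
–C(=O)OCH3: carbonyl C bonded to C and to –OCH3 → ester (not ketone + ether).
Distinct types present: alkyl halide, amide, amine, anhydride, arene, ester, ketone.

7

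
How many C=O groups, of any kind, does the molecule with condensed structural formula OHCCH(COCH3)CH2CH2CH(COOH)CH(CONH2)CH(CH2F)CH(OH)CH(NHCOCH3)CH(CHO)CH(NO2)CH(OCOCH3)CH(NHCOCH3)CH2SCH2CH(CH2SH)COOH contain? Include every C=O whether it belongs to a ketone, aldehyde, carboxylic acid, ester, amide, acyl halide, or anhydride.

9

OHC: aldehyde, 1 C=O (running total 1).
CH(COCH3): ketone, 1 C=O (running total 2).
CH(COOH): carboxylic acid, 1 C=O (running total 3).
CH(CONH2): amide, 1 C=O (running total 4).
CH(NHCOCH3): amide, 1 C=O (running total 5).
CH(CHO): aldehyde, 1 C=O (running total 6).
CH(OCOCH3): ester, 1 C=O (running total 7).
CH(NHCOCH3): amide, 1 C=O (running total 8).
COOH: carboxylic acid, 1 C=O (running total 9).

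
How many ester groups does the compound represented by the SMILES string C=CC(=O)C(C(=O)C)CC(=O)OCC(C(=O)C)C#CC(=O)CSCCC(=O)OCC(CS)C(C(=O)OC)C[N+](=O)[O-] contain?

Taking each segment in turn:
  CH2=CH: C=C double bond → alkene.
  CO: –C(=O)– with carbon on both sides → ketone.
  CH(COCH3): pendant –COCH3: carbonyl C bonded to two carbons → ketone.
  CH2COOCH2: –C(=O)–O–C with C on the carbonyl side → ester.
  CH(COCH3): pendant –COCH3: carbonyl C bonded to two carbons → ketone.
  C≡C: C≡C triple bond → alkyne.
  CO: –C(=O)– with carbon on both sides → ketone.
  CH2SCH2: C–S–C linkage → sulfide (thioether).
  CH2COOCH2: –C(=O)–O–C with C on the carbonyl side → ester.
  CH(CH2SH): pendant –CH2SH → thiol.
  CH(COOCH3): pendant –COOCH3: carbonyl C bonded to C and –OCH3 → ester.
  CH2NO2: –NO2 on carbon → nitro group.
Ester appears at: CH2COOCH2, CH2COOCH2, CH(COOCH3) → 3.

3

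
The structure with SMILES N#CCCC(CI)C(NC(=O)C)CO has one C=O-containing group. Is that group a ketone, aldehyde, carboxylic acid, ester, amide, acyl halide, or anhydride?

amide

The carbonyl is in the CH(NHCOCH3) segment: pendant –NHC(=O)CH3: N bonded to a carbonyl → amide (not amine).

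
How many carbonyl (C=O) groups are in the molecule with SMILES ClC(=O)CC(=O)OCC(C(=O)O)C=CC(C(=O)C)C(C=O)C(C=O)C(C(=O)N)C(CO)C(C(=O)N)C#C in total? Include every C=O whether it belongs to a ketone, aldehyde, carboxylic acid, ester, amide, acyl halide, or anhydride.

ClCO: acyl halide, 1 C=O (running total 1).
CH2COOCH2: ester, 1 C=O (running total 2).
CH(COOH): carboxylic acid, 1 C=O (running total 3).
CH(COCH3): ketone, 1 C=O (running total 4).
CH(CHO): aldehyde, 1 C=O (running total 5).
CH(CHO): aldehyde, 1 C=O (running total 6).
CH(CONH2): amide, 1 C=O (running total 7).
CH(CONH2): amide, 1 C=O (running total 8).

8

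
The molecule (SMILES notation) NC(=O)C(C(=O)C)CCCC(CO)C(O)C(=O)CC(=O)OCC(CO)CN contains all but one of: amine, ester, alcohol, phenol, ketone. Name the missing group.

ester: present (CH2COOCH2 — –C(=O)–O–C with C on the carbonyl side → ester).
amine: present (CH2NH2 — –NH2 on an sp³ carbon with no adjacent C=O → amine).
alcohol: present (CH(CH2OH) — pendant –CH2OH on an sp³ backbone C → alcohol).
ketone: present (CH(COCH3) — pendant –COCH3: carbonyl C bonded to two carbons → ketone).
phenol: absent. In each of CH(CH2OH) and CH(OH), the –OH is on an sp³ carbon, not on an aromatic ring, so it is an alcohol.

phenol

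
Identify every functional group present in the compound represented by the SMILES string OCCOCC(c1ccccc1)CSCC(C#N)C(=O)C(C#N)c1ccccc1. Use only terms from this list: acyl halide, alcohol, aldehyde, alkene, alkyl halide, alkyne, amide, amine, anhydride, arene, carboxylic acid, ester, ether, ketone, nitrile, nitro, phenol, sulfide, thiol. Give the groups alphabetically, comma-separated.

alcohol, arene, ether, ketone, nitrile, sulfide

Working along the chain:
  HOCH2: HO– on an sp³ carbon → alcohol.
  CH2OCH2: C–O–C with sp³ carbons on both sides and no adjacent C=O → ether.
  CH(C6H5): pendant –C6H5: benzene ring → arene.
  CH2SCH2: C–S–C linkage → sulfide (thioether).
  CH(CN): pendant –C≡N: nitrile.
  CO: –C(=O)– with carbon on both sides → ketone.
  CH(CN): pendant –C≡N: nitrile.
  C6H5: –C6H5 phenyl ring → arene.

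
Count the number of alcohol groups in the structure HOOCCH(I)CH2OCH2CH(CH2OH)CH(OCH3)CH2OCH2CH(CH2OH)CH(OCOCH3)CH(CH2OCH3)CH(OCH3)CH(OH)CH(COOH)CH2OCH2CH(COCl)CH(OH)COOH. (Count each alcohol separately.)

4

Working along the chain:
  HOOC: –COOH: carbonyl C bonded to –OH and C → carboxylic acid (the –OH is not a separate alcohol).
  CH(I): halogen on an sp³ carbon → alkyl halide.
  CH2OCH2: C–O–C with sp³ carbons on both sides and no adjacent C=O → ether.
  CH(CH2OH): pendant –CH2OH on an sp³ backbone C → alcohol.
  CH(OCH3): pendant –OCH3: C–O–C with sp³ C, no adjacent C=O → ether.
  CH2OCH2: C–O–C with sp³ carbons on both sides and no adjacent C=O → ether.
  CH(CH2OH): pendant –CH2OH on an sp³ backbone C → alcohol.
  CH(OCOCH3): pendant –OC(=O)CH3: an acyloxy group → ester.
  CH(CH2OCH3): pendant –CH2OCH3: C–O–C linkage → ether.
  CH(OCH3): pendant –OCH3: C–O–C with sp³ C, no adjacent C=O → ether.
  CH(OH): –OH on an sp³ carbon → alcohol (secondary).
  CH(COOH): pendant –COOH: carbonyl C bonded to C and –OH → carboxylic acid.
  CH2OCH2: C–O–C with sp³ carbons on both sides and no adjacent C=O → ether.
  CH(COCl): pendant –C(=O)X: carbonyl C bonded to C and halogen → acyl halide.
  CH(OH): –OH on an sp³ carbon → alcohol (secondary).
  COOH: –COOH: carbonyl C bonded to –OH and C → carboxylic acid (the –OH is not a separate alcohol).
Alcohol appears at: CH(CH2OH), CH(CH2OH), CH(OH), CH(OH) → 4.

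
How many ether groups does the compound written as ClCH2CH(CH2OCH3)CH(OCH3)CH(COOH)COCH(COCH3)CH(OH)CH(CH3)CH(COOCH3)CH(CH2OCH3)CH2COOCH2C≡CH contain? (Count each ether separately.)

Taking each segment in turn:
  ClCH2: halogen on an sp³ carbon → alkyl halide.
  CH(CH2OCH3): pendant –CH2OCH3: C–O–C linkage → ether.
  CH(OCH3): pendant –OCH3: C–O–C with sp³ C, no adjacent C=O → ether.
  CH(COOH): pendant –COOH: carbonyl C bonded to C and –OH → carboxylic acid.
  CO: –C(=O)– with carbon on both sides → ketone.
  CH(COCH3): pendant –COCH3: carbonyl C bonded to two carbons → ketone.
  CH(OH): –OH on an sp³ carbon → alcohol (secondary).
  CH(COOCH3): pendant –COOCH3: carbonyl C bonded to C and –OCH3 → ester.
  CH(CH2OCH3): pendant –CH2OCH3: C–O–C linkage → ether.
  CH2COOCH2: –C(=O)–O–C with C on the carbonyl side → ester.
  C≡CH: C≡C triple bond → alkyne.
Ether appears at: CH(CH2OCH3), CH(OCH3), CH(CH2OCH3) → 3.

3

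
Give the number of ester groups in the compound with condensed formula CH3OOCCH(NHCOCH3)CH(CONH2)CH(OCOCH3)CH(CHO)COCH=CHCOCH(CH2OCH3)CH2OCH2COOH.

2

Taking each segment in turn:
  CH3OOC: CH3O–C(=O)–: carbonyl C bonded to C and to –OCH3 → ester (not ketone + ether).
  CH(NHCOCH3): pendant –NHC(=O)CH3: N bonded to a carbonyl → amide (not amine).
  CH(CONH2): pendant –CONH2: carbonyl C bonded to C and N → amide.
  CH(OCOCH3): pendant –OC(=O)CH3: an acyloxy group → ester.
  CH(CHO): pendant –CHO: carbonyl C bonded to C and H → aldehyde.
  CO: –C(=O)– with carbon on both sides → ketone.
  CH=CH: C=C double bond → alkene.
  CO: –C(=O)– with carbon on both sides → ketone.
  CH(CH2OCH3): pendant –CH2OCH3: C–O–C linkage → ether.
  CH2OCH2: C–O–C with sp³ carbons on both sides and no adjacent C=O → ether.
  COOH: –COOH: carbonyl C bonded to –OH and C → carboxylic acid (the –OH is not a separate alcohol).
Ester appears at: CH3OOC, CH(OCOCH3) → 2.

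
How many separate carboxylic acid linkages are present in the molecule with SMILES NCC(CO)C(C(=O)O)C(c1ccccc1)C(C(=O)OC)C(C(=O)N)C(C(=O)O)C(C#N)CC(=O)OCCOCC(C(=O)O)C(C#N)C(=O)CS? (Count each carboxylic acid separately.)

3

–NH2 on an sp³ carbon with no adjacent C=O → amine.
pendant –CH2OH on an sp³ backbone C → alcohol.
pendant –COOH: carbonyl C bonded to C and –OH → carboxylic acid.
pendant –C6H5: benzene ring → arene.
pendant –COOCH3: carbonyl C bonded to C and –OCH3 → ester.
pendant –CONH2: carbonyl C bonded to C and N → amide.
pendant –COOH: carbonyl C bonded to C and –OH → carboxylic acid.
pendant –C≡N: nitrile.
–C(=O)–O–C with C on the carbonyl side → ester.
C–O–C with sp³ carbons on both sides and no adjacent C=O → ether.
pendant –COOH: carbonyl C bonded to C and –OH → carboxylic acid.
pendant –C≡N: nitrile.
–C(=O)– with carbon on both sides → ketone.
–SH on an sp³ carbon → thiol.
Carboxylic acid appears at: CH(COOH), CH(COOH), CH(COOH) → 3.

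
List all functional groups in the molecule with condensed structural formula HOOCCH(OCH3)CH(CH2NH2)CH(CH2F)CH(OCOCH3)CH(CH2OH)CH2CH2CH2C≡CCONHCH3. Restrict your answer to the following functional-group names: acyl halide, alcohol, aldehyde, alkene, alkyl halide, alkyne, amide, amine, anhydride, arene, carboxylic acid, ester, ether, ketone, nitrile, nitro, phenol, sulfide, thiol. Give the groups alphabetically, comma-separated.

alcohol, alkyl halide, alkyne, amide, amine, carboxylic acid, ester, ether

Reading the structure from left to right:
  HOOC: –COOH: carbonyl C bonded to –OH and C → carboxylic acid (the –OH is not a separate alcohol).
  CH(OCH3): pendant –OCH3: C–O–C with sp³ C, no adjacent C=O → ether.
  CH(CH2NH2): pendant –CH2NH2: N on sp³ C, no adjacent C=O → amine.
  CH(CH2F): pendant –CH2X: halogen on sp³ carbon → alkyl halide.
  CH(OCOCH3): pendant –OC(=O)CH3: an acyloxy group → ester.
  CH(CH2OH): pendant –CH2OH on an sp³ backbone C → alcohol.
  C≡C: C≡C triple bond → alkyne.
  CONHCH3: –C(=O)NHCH3: carbonyl C bonded to C and to N → amide (the N is not an amine).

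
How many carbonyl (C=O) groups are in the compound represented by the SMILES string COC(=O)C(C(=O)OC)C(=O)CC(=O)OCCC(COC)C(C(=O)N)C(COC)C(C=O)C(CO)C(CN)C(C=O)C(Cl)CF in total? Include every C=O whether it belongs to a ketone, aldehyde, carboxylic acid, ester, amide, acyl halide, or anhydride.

7

CH3OOC: ester, 1 C=O (running total 1).
CH(COOCH3): ester, 1 C=O (running total 2).
CO: ketone, 1 C=O (running total 3).
CH2COOCH2: ester, 1 C=O (running total 4).
CH(CONH2): amide, 1 C=O (running total 5).
CH(CHO): aldehyde, 1 C=O (running total 6).
CH(CHO): aldehyde, 1 C=O (running total 7).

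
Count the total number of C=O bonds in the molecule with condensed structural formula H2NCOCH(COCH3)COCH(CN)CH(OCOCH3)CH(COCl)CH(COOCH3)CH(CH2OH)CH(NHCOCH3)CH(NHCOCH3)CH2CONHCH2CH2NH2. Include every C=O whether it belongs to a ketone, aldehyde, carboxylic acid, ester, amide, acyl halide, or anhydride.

H2NCO: amide, 1 C=O (running total 1).
CH(COCH3): ketone, 1 C=O (running total 2).
CO: ketone, 1 C=O (running total 3).
CH(OCOCH3): ester, 1 C=O (running total 4).
CH(COCl): acyl halide, 1 C=O (running total 5).
CH(COOCH3): ester, 1 C=O (running total 6).
CH(NHCOCH3): amide, 1 C=O (running total 7).
CH(NHCOCH3): amide, 1 C=O (running total 8).
CH2CONHCH2: amide, 1 C=O (running total 9).

9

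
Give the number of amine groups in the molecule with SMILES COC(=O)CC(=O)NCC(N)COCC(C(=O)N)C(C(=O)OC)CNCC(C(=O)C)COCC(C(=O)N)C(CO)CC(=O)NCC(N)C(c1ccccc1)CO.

CH3O–C(=O)–: carbonyl C bonded to C and to –OCH3 → ester (not ketone + ether).
–C(=O)–N– linkage → amide (the N is not an amine).
–NH2 on an sp³ carbon with no adjacent C=O → amine.
C–O–C with sp³ carbons on both sides and no adjacent C=O → ether.
pendant –CONH2: carbonyl C bonded to C and N → amide.
pendant –COOCH3: carbonyl C bonded to C and –OCH3 → ester.
C–N–C with sp³ carbons and no adjacent C=O → amine (secondary).
pendant –COCH3: carbonyl C bonded to two carbons → ketone.
C–O–C with sp³ carbons on both sides and no adjacent C=O → ether.
pendant –CONH2: carbonyl C bonded to C and N → amide.
pendant –CH2OH on an sp³ backbone C → alcohol.
–C(=O)–N– linkage → amide (the N is not an amine).
–NH2 on an sp³ carbon with no adjacent C=O → amine.
pendant –C6H5: benzene ring → arene.
–OH on an sp³ carbon → alcohol.
Amine appears at: CH(NH2), CH2NHCH2, CH(NH2) → 3.

3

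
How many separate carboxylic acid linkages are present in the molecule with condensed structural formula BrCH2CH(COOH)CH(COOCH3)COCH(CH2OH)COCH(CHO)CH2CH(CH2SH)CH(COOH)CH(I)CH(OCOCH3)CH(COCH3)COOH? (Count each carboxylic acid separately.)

3

halogen on an sp³ carbon → alkyl halide.
pendant –COOH: carbonyl C bonded to C and –OH → carboxylic acid.
pendant –COOCH3: carbonyl C bonded to C and –OCH3 → ester.
–C(=O)– with carbon on both sides → ketone.
pendant –CH2OH on an sp³ backbone C → alcohol.
–C(=O)– with carbon on both sides → ketone.
pendant –CHO: carbonyl C bonded to C and H → aldehyde.
pendant –CH2SH → thiol.
pendant –COOH: carbonyl C bonded to C and –OH → carboxylic acid.
halogen on an sp³ carbon → alkyl halide.
pendant –OC(=O)CH3: an acyloxy group → ester.
pendant –COCH3: carbonyl C bonded to two carbons → ketone.
–COOH: carbonyl C bonded to –OH and C → carboxylic acid (the –OH is not a separate alcohol).
Carboxylic acid appears at: CH(COOH), CH(COOH), COOH → 3.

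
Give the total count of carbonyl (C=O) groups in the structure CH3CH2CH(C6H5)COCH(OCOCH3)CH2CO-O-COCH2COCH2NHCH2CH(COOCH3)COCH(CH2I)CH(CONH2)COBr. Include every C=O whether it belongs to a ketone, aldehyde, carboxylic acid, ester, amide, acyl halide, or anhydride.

9

CO: ketone, 1 C=O (running total 1).
CH(OCOCH3): ester, 1 C=O (running total 2).
CH2CO-O-COCH2: anhydride, 2 C=O (running total 4).
CO: ketone, 1 C=O (running total 5).
CH(COOCH3): ester, 1 C=O (running total 6).
CO: ketone, 1 C=O (running total 7).
CH(CONH2): amide, 1 C=O (running total 8).
COBr: acyl halide, 1 C=O (running total 9).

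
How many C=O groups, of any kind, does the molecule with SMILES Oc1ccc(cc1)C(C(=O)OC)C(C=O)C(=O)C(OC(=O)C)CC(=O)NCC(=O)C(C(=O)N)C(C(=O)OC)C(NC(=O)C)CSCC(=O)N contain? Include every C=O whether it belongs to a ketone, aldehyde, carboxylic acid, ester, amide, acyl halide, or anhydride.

10

CH(COOCH3): ester, 1 C=O (running total 1).
CH(CHO): aldehyde, 1 C=O (running total 2).
CO: ketone, 1 C=O (running total 3).
CH(OCOCH3): ester, 1 C=O (running total 4).
CH2CONHCH2: amide, 1 C=O (running total 5).
CO: ketone, 1 C=O (running total 6).
CH(CONH2): amide, 1 C=O (running total 7).
CH(COOCH3): ester, 1 C=O (running total 8).
CH(NHCOCH3): amide, 1 C=O (running total 9).
CONH2: amide, 1 C=O (running total 10).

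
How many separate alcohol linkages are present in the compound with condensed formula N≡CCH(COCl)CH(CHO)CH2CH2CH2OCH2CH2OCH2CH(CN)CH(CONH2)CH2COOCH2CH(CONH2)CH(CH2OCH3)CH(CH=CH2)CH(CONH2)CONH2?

N≡C–: carbon triple-bonded to nitrogen → nitrile.
pendant –C(=O)X: carbonyl C bonded to C and halogen → acyl halide.
pendant –CHO: carbonyl C bonded to C and H → aldehyde.
C–O–C with sp³ carbons on both sides and no adjacent C=O → ether.
C–O–C with sp³ carbons on both sides and no adjacent C=O → ether.
pendant –C≡N: nitrile.
pendant –CONH2: carbonyl C bonded to C and N → amide.
–C(=O)–O–C with C on the carbonyl side → ester.
pendant –CONH2: carbonyl C bonded to C and N → amide.
pendant –CH2OCH3: C–O–C linkage → ether.
pendant –CH=CH2: C=C double bond → alkene.
pendant –CONH2: carbonyl C bonded to C and N → amide.
–C(=O)NH2: carbonyl C bonded to C and to N → amide (the N is not a separate amine).
No segment is a alcohol: CH(CHO) is aldehyde, not alcohol; CH2OCH2 is ether, not alcohol; CH2OCH2 is ether, not alcohol. → 0.

0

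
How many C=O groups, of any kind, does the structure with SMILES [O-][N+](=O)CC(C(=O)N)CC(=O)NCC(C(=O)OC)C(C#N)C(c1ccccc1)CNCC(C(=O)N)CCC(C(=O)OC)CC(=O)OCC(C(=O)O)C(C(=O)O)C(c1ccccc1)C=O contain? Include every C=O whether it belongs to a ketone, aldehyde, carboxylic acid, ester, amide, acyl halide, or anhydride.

CH(CONH2): amide, 1 C=O (running total 1).
CH2CONHCH2: amide, 1 C=O (running total 2).
CH(COOCH3): ester, 1 C=O (running total 3).
CH(CONH2): amide, 1 C=O (running total 4).
CH(COOCH3): ester, 1 C=O (running total 5).
CH2COOCH2: ester, 1 C=O (running total 6).
CH(COOH): carboxylic acid, 1 C=O (running total 7).
CH(COOH): carboxylic acid, 1 C=O (running total 8).
CHO: aldehyde, 1 C=O (running total 9).

9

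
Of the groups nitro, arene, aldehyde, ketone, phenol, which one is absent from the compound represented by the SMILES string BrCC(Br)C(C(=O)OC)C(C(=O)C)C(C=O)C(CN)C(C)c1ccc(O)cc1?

aldehyde: present (CH(CHO) — pendant –CHO: carbonyl C bonded to C and H → aldehyde).
ketone: present (CH(COCH3) — pendant –COCH3: carbonyl C bonded to two carbons → ketone).
arene: present (C6H4OH — –OH attached directly to an aromatic ring → phenol (not alcohol); the ring itself is an arene).
phenol: present (C6H4OH — –OH attached directly to an aromatic ring → phenol (not alcohol); the ring itself is an arene).
nitro: no segment matches this pattern.

nitro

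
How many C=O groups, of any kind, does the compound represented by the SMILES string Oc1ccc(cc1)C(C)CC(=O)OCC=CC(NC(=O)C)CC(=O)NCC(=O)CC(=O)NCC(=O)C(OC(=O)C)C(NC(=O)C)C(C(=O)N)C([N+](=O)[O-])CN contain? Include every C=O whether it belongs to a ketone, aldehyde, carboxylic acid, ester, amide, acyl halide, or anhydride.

CH2COOCH2: ester, 1 C=O (running total 1).
CH(NHCOCH3): amide, 1 C=O (running total 2).
CH2CONHCH2: amide, 1 C=O (running total 3).
CO: ketone, 1 C=O (running total 4).
CH2CONHCH2: amide, 1 C=O (running total 5).
CO: ketone, 1 C=O (running total 6).
CH(OCOCH3): ester, 1 C=O (running total 7).
CH(NHCOCH3): amide, 1 C=O (running total 8).
CH(CONH2): amide, 1 C=O (running total 9).

9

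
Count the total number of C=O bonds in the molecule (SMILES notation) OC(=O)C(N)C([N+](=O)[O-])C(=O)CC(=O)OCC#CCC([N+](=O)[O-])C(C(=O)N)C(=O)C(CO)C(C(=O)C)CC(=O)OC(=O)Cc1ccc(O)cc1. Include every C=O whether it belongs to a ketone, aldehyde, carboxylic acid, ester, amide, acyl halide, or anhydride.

HOOC: carboxylic acid, 1 C=O (running total 1).
CO: ketone, 1 C=O (running total 2).
CH2COOCH2: ester, 1 C=O (running total 3).
CH(CONH2): amide, 1 C=O (running total 4).
CO: ketone, 1 C=O (running total 5).
CH(COCH3): ketone, 1 C=O (running total 6).
CH2CO-O-COCH2: anhydride, 2 C=O (running total 8).

8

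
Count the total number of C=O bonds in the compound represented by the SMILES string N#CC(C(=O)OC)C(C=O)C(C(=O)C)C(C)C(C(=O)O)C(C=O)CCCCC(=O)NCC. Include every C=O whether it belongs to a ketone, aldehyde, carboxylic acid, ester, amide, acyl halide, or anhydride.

CH(COOCH3): ester, 1 C=O (running total 1).
CH(CHO): aldehyde, 1 C=O (running total 2).
CH(COCH3): ketone, 1 C=O (running total 3).
CH(COOH): carboxylic acid, 1 C=O (running total 4).
CH(CHO): aldehyde, 1 C=O (running total 5).
CH2CONHCH2: amide, 1 C=O (running total 6).

6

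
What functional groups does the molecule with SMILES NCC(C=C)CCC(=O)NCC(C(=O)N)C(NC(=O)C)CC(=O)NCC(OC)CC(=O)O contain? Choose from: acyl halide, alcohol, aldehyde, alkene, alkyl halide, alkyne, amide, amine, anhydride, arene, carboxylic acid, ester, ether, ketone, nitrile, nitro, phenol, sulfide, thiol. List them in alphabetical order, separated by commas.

alkene, amide, amine, carboxylic acid, ether

–NH2 on an sp³ carbon with no adjacent C=O → amine.
pendant –CH=CH2: C=C double bond → alkene.
–C(=O)–N– linkage → amide (the N is not an amine).
pendant –CONH2: carbonyl C bonded to C and N → amide.
pendant –NHC(=O)CH3: N bonded to a carbonyl → amide (not amine).
–C(=O)–N– linkage → amide (the N is not an amine).
pendant –OCH3: C–O–C with sp³ C, no adjacent C=O → ether.
–COOH: carbonyl C bonded to –OH and C → carboxylic acid (the –OH is not a separate alcohol).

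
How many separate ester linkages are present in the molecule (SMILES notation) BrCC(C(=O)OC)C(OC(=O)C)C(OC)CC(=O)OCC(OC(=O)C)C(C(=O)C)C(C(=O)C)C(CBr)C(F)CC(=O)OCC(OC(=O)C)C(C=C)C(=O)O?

Taking each segment in turn:
  BrCH2: halogen on an sp³ carbon → alkyl halide.
  CH(COOCH3): pendant –COOCH3: carbonyl C bonded to C and –OCH3 → ester.
  CH(OCOCH3): pendant –OC(=O)CH3: an acyloxy group → ester.
  CH(OCH3): pendant –OCH3: C–O–C with sp³ C, no adjacent C=O → ether.
  CH2COOCH2: –C(=O)–O–C with C on the carbonyl side → ester.
  CH(OCOCH3): pendant –OC(=O)CH3: an acyloxy group → ester.
  CH(COCH3): pendant –COCH3: carbonyl C bonded to two carbons → ketone.
  CH(COCH3): pendant –COCH3: carbonyl C bonded to two carbons → ketone.
  CH(CH2Br): pendant –CH2X: halogen on sp³ carbon → alkyl halide.
  CH(F): halogen on an sp³ carbon → alkyl halide.
  CH2COOCH2: –C(=O)–O–C with C on the carbonyl side → ester.
  CH(OCOCH3): pendant –OC(=O)CH3: an acyloxy group → ester.
  CH(CH=CH2): pendant –CH=CH2: C=C double bond → alkene.
  COOH: –COOH: carbonyl C bonded to –OH and C → carboxylic acid (the –OH is not a separate alcohol).
Ester appears at: CH(COOCH3), CH(OCOCH3), CH2COOCH2, CH(OCOCH3), CH2COOCH2, CH(OCOCH3) → 6.

6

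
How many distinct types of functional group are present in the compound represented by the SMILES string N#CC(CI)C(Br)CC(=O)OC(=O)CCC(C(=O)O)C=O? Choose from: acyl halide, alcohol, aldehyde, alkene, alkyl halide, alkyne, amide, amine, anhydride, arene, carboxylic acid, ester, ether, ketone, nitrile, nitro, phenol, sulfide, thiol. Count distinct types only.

5

Taking each segment in turn:
  N≡C: N≡C–: carbon triple-bonded to nitrogen → nitrile.
  CH(CH2I): pendant –CH2X: halogen on sp³ carbon → alkyl halide.
  CH(Br): halogen on an sp³ carbon → alkyl halide.
  CH2CO-O-COCH2: two acyl groups sharing one oxygen, –C(=O)–O–C(=O)– → anhydride.
  CH(COOH): pendant –COOH: carbonyl C bonded to C and –OH → carboxylic acid.
  CHO: terminal –CHO: carbonyl C bonded to H and C → aldehyde.
Distinct types present: aldehyde, alkyl halide, anhydride, carboxylic acid, nitrile.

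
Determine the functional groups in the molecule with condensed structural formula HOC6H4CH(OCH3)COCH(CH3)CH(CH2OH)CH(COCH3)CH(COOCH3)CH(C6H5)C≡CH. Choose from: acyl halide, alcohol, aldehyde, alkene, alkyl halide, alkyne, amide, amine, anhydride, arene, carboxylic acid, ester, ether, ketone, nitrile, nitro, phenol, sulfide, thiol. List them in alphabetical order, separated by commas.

alcohol, alkyne, arene, ester, ether, ketone, phenol

–OH attached directly to an aromatic ring → phenol (not alcohol); the ring itself is an arene.
pendant –OCH3: C–O–C with sp³ C, no adjacent C=O → ether.
–C(=O)– with carbon on both sides → ketone.
pendant –CH2OH on an sp³ backbone C → alcohol.
pendant –COCH3: carbonyl C bonded to two carbons → ketone.
pendant –COOCH3: carbonyl C bonded to C and –OCH3 → ester.
pendant –C6H5: benzene ring → arene.
C≡C triple bond → alkyne.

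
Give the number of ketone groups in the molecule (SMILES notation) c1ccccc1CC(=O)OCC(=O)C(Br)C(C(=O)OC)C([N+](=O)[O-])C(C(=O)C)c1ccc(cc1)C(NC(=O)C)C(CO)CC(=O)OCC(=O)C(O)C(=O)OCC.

Taking each segment in turn:
  C6H5: C6H5– phenyl ring → arene.
  CH2COOCH2: –C(=O)–O–C with C on the carbonyl side → ester.
  CO: –C(=O)– with carbon on both sides → ketone.
  CH(Br): halogen on an sp³ carbon → alkyl halide.
  CH(COOCH3): pendant –COOCH3: carbonyl C bonded to C and –OCH3 → ester.
  CH(NO2): –NO2 on an sp³ carbon → nitro (the N=O is not a carbonyl).
  CH(COCH3): pendant –COCH3: carbonyl C bonded to two carbons → ketone.
  C6H4: para-disubstituted benzene ring → arene.
  CH(NHCOCH3): pendant –NHC(=O)CH3: N bonded to a carbonyl → amide (not amine).
  CH(CH2OH): pendant –CH2OH on an sp³ backbone C → alcohol.
  CH2COOCH2: –C(=O)–O–C with C on the carbonyl side → ester.
  CO: –C(=O)– with carbon on both sides → ketone.
  CH(OH): –OH on an sp³ carbon → alcohol (secondary).
  COOCH2CH3: –C(=O)OCH2CH3: carbonyl C bonded to C and to –OEt → ester.
Ketone appears at: CO, CH(COCH3), CO → 3.

3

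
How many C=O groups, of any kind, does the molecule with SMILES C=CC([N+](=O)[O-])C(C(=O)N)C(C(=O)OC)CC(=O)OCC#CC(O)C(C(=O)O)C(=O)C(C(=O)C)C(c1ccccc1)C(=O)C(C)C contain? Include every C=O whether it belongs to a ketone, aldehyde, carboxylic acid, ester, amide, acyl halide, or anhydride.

7

CH(CONH2): amide, 1 C=O (running total 1).
CH(COOCH3): ester, 1 C=O (running total 2).
CH2COOCH2: ester, 1 C=O (running total 3).
CH(COOH): carboxylic acid, 1 C=O (running total 4).
CO: ketone, 1 C=O (running total 5).
CH(COCH3): ketone, 1 C=O (running total 6).
CO: ketone, 1 C=O (running total 7).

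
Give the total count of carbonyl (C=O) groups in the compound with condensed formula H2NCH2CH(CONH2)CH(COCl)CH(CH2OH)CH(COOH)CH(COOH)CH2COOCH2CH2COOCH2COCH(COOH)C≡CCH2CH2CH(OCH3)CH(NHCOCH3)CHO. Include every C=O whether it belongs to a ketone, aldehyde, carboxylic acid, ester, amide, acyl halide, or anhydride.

10

CH(CONH2): amide, 1 C=O (running total 1).
CH(COCl): acyl halide, 1 C=O (running total 2).
CH(COOH): carboxylic acid, 1 C=O (running total 3).
CH(COOH): carboxylic acid, 1 C=O (running total 4).
CH2COOCH2: ester, 1 C=O (running total 5).
CH2COOCH2: ester, 1 C=O (running total 6).
CO: ketone, 1 C=O (running total 7).
CH(COOH): carboxylic acid, 1 C=O (running total 8).
CH(NHCOCH3): amide, 1 C=O (running total 9).
CHO: aldehyde, 1 C=O (running total 10).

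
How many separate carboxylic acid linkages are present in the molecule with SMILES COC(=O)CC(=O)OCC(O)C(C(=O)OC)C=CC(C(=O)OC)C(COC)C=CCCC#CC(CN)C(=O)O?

1

CH3O–C(=O)–: carbonyl C bonded to C and to –OCH3 → ester (not ketone + ether).
–C(=O)–O–C with C on the carbonyl side → ester.
–OH on an sp³ carbon → alcohol (secondary).
pendant –COOCH3: carbonyl C bonded to C and –OCH3 → ester.
C=C double bond → alkene.
pendant –COOCH3: carbonyl C bonded to C and –OCH3 → ester.
pendant –CH2OCH3: C–O–C linkage → ether.
C=C double bond → alkene.
C≡C triple bond → alkyne.
pendant –CH2NH2: N on sp³ C, no adjacent C=O → amine.
–COOH: carbonyl C bonded to –OH and C → carboxylic acid (the –OH is not a separate alcohol).
Carboxylic acid appears at: COOH → 1.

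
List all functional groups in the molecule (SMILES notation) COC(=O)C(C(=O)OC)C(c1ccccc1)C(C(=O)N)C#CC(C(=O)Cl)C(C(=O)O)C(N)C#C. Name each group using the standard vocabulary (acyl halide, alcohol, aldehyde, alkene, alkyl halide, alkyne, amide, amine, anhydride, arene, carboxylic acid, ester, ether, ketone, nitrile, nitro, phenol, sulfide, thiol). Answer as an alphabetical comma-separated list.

acyl halide, alkyne, amide, amine, arene, carboxylic acid, ester

CH3O–C(=O)–: carbonyl C bonded to C and to –OCH3 → ester (not ketone + ether).
pendant –COOCH3: carbonyl C bonded to C and –OCH3 → ester.
pendant –C6H5: benzene ring → arene.
pendant –CONH2: carbonyl C bonded to C and N → amide.
C≡C triple bond → alkyne.
pendant –C(=O)X: carbonyl C bonded to C and halogen → acyl halide.
pendant –COOH: carbonyl C bonded to C and –OH → carboxylic acid.
–NH2 on an sp³ carbon with no adjacent C=O → amine.
C≡C triple bond → alkyne.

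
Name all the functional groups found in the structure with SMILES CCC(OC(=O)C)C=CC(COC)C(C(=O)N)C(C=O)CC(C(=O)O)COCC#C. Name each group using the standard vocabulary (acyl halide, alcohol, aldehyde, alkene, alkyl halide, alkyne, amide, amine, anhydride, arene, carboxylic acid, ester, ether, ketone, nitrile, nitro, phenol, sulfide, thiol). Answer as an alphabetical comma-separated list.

aldehyde, alkene, alkyne, amide, carboxylic acid, ester, ether

Working along the chain:
  CH(OCOCH3): pendant –OC(=O)CH3: an acyloxy group → ester.
  CH=CH: C=C double bond → alkene.
  CH(CH2OCH3): pendant –CH2OCH3: C–O–C linkage → ether.
  CH(CONH2): pendant –CONH2: carbonyl C bonded to C and N → amide.
  CH(CHO): pendant –CHO: carbonyl C bonded to C and H → aldehyde.
  CH(COOH): pendant –COOH: carbonyl C bonded to C and –OH → carboxylic acid.
  CH2OCH2: C–O–C with sp³ carbons on both sides and no adjacent C=O → ether.
  C≡CH: C≡C triple bond → alkyne.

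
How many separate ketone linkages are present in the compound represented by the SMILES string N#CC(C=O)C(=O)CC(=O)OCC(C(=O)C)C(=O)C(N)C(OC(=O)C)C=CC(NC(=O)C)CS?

3

N≡C–: carbon triple-bonded to nitrogen → nitrile.
pendant –CHO: carbonyl C bonded to C and H → aldehyde.
–C(=O)– with carbon on both sides → ketone.
–C(=O)–O–C with C on the carbonyl side → ester.
pendant –COCH3: carbonyl C bonded to two carbons → ketone.
–C(=O)– with carbon on both sides → ketone.
–NH2 on an sp³ carbon with no adjacent C=O → amine.
pendant –OC(=O)CH3: an acyloxy group → ester.
C=C double bond → alkene.
pendant –NHC(=O)CH3: N bonded to a carbonyl → amide (not amine).
–SH on an sp³ carbon → thiol.
Ketone appears at: CO, CH(COCH3), CO → 3.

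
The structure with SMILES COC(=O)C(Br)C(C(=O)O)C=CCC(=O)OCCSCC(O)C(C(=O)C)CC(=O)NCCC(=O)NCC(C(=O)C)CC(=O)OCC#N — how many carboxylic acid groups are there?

CH3O–C(=O)–: carbonyl C bonded to C and to –OCH3 → ester (not ketone + ether).
halogen on an sp³ carbon → alkyl halide.
pendant –COOH: carbonyl C bonded to C and –OH → carboxylic acid.
C=C double bond → alkene.
–C(=O)–O–C with C on the carbonyl side → ester.
C–S–C linkage → sulfide (thioether).
–OH on an sp³ carbon → alcohol (secondary).
pendant –COCH3: carbonyl C bonded to two carbons → ketone.
–C(=O)–N– linkage → amide (the N is not an amine).
–C(=O)–N– linkage → amide (the N is not an amine).
pendant –COCH3: carbonyl C bonded to two carbons → ketone.
–C(=O)–O–C with C on the carbonyl side → ester.
–C≡N: carbon triple-bonded to nitrogen → nitrile.
Carboxylic acid appears at: CH(COOH) → 1.

1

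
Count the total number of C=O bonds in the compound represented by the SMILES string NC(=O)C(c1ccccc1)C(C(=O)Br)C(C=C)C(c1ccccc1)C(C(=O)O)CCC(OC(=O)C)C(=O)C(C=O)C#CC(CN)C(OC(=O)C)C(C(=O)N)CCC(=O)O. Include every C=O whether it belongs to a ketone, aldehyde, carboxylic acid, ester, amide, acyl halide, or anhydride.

H2NCO: amide, 1 C=O (running total 1).
CH(COBr): acyl halide, 1 C=O (running total 2).
CH(COOH): carboxylic acid, 1 C=O (running total 3).
CH(OCOCH3): ester, 1 C=O (running total 4).
CO: ketone, 1 C=O (running total 5).
CH(CHO): aldehyde, 1 C=O (running total 6).
CH(OCOCH3): ester, 1 C=O (running total 7).
CH(CONH2): amide, 1 C=O (running total 8).
COOH: carboxylic acid, 1 C=O (running total 9).

9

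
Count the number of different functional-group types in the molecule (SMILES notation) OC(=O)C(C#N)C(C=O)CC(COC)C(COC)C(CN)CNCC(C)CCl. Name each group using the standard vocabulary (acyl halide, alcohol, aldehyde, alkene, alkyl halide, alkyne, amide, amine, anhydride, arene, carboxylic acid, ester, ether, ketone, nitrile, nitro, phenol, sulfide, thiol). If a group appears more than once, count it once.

6

Taking each segment in turn:
  HOOC: –COOH: carbonyl C bonded to –OH and C → carboxylic acid (the –OH is not a separate alcohol).
  CH(CN): pendant –C≡N: nitrile.
  CH(CHO): pendant –CHO: carbonyl C bonded to C and H → aldehyde.
  CH(CH2OCH3): pendant –CH2OCH3: C–O–C linkage → ether.
  CH(CH2OCH3): pendant –CH2OCH3: C–O–C linkage → ether.
  CH(CH2NH2): pendant –CH2NH2: N on sp³ C, no adjacent C=O → amine.
  CH2NHCH2: C–N–C with sp³ carbons and no adjacent C=O → amine (secondary).
  CH2Cl: halogen on an sp³ carbon → alkyl halide.
Distinct types present: aldehyde, alkyl halide, amine, carboxylic acid, ether, nitrile.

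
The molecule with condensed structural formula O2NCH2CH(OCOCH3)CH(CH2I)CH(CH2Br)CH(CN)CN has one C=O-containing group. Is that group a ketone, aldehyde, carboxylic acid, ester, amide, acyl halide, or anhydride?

ester

The carbonyl is in the CH(OCOCH3) segment: pendant –OC(=O)CH3: an acyloxy group → ester.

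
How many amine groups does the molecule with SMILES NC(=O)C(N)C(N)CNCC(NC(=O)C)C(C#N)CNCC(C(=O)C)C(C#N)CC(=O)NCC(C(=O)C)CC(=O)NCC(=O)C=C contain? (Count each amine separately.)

4

–C(=O)NH2: carbonyl C bonded to C and to N → amide (the N is not a separate amine).
–NH2 on an sp³ carbon with no adjacent C=O → amine.
–NH2 on an sp³ carbon with no adjacent C=O → amine.
C–N–C with sp³ carbons and no adjacent C=O → amine (secondary).
pendant –NHC(=O)CH3: N bonded to a carbonyl → amide (not amine).
pendant –C≡N: nitrile.
C–N–C with sp³ carbons and no adjacent C=O → amine (secondary).
pendant –COCH3: carbonyl C bonded to two carbons → ketone.
pendant –C≡N: nitrile.
–C(=O)–N– linkage → amide (the N is not an amine).
pendant –COCH3: carbonyl C bonded to two carbons → ketone.
–C(=O)–N– linkage → amide (the N is not an amine).
–C(=O)– with carbon on both sides → ketone.
C=C double bond → alkene.
Amine appears at: CH(NH2), CH(NH2), CH2NHCH2, CH2NHCH2 → 4.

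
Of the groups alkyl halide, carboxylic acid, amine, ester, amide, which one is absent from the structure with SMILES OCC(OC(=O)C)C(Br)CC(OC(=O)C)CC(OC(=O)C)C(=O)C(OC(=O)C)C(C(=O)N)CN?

carboxylic acid

amide: present (CH(CONH2) — pendant –CONH2: carbonyl C bonded to C and N → amide).
ester: present (CH(OCOCH3) — pendant –OC(=O)CH3: an acyloxy group → ester).
amine: present (CH2NH2 — –NH2 on an sp³ carbon with no adjacent C=O → amine).
alkyl halide: present (CH(Br) — halogen on an sp³ carbon → alkyl halide).
carboxylic acid: absent. In CH(OCOCH3), the acyl oxygen is bonded to carbon (–O–C), not to H, so this is an ester. In CH(CONH2), the carbonyl is bonded to nitrogen, not to –OH; that is an amide.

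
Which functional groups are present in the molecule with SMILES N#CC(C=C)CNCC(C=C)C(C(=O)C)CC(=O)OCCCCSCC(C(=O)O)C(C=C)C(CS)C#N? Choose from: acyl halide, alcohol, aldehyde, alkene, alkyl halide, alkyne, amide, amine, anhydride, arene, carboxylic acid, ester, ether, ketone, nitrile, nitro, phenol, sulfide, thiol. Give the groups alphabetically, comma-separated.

Reading the structure from left to right:
  N≡C: N≡C–: carbon triple-bonded to nitrogen → nitrile.
  CH(CH=CH2): pendant –CH=CH2: C=C double bond → alkene.
  CH2NHCH2: C–N–C with sp³ carbons and no adjacent C=O → amine (secondary).
  CH(CH=CH2): pendant –CH=CH2: C=C double bond → alkene.
  CH(COCH3): pendant –COCH3: carbonyl C bonded to two carbons → ketone.
  CH2COOCH2: –C(=O)–O–C with C on the carbonyl side → ester.
  CH2SCH2: C–S–C linkage → sulfide (thioether).
  CH(COOH): pendant –COOH: carbonyl C bonded to C and –OH → carboxylic acid.
  CH(CH=CH2): pendant –CH=CH2: C=C double bond → alkene.
  CH(CH2SH): pendant –CH2SH → thiol.
  CN: –C≡N: carbon triple-bonded to nitrogen → nitrile.

alkene, amine, carboxylic acid, ester, ketone, nitrile, sulfide, thiol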